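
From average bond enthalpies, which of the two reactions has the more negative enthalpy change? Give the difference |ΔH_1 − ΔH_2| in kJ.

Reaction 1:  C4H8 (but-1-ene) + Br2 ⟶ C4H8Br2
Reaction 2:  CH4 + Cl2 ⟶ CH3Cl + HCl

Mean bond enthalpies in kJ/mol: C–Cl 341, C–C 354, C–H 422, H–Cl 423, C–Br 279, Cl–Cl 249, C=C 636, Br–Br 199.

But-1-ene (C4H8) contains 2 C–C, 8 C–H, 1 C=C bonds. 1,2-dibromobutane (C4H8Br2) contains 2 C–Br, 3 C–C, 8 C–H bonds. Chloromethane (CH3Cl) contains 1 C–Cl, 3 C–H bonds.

Reaction 2, by 16 kJ

Reaction 1:
  Bonds broken (reactants):
    Br–Br: 1 × 199 = 199
    C–C: 2 × 354 = 708
    C–H: 8 × 422 = 3376
    C=C: 1 × 636 = 636
    Σ(broken) = 4919 kJ
  Bonds formed (products):
    C–Br: 2 × 279 = 558
    C–C: 3 × 354 = 1062
    C–H: 8 × 422 = 3376
    Σ(formed) = 4996 kJ
  ΔH_1 = 4919 − 4996 = −77 kJ
Reaction 2:
  Bonds broken (reactants):
    C–H: 4 × 422 = 1688
    Cl–Cl: 1 × 249 = 249
    Σ(broken) = 1937 kJ
  Bonds formed (products):
    C–Cl: 1 × 341 = 341
    C–H: 3 × 422 = 1266
    H–Cl: 1 × 423 = 423
    Σ(formed) = 2030 kJ
  ΔH_2 = 1937 − 2030 = −93 kJ
ΔH_1 − ΔH_2 = +16 kJ, so reaction 2 has the more negative ΔH; |ΔH_1 − ΔH_2| = 16 kJ.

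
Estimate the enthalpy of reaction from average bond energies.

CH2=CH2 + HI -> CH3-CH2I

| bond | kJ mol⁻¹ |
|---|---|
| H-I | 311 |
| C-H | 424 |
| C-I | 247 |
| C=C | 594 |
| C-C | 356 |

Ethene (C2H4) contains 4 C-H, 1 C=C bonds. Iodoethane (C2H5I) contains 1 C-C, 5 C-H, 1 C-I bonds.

ΔH ≈ −122 kJ

Bonds broken (reactants):
  C-H: 4 × 424 = 1696
  C=C: 1 × 594 = 594
  H-I: 1 × 311 = 311
  Σ(broken) = 2601 kJ
Bonds formed (products):
  C-C: 1 × 356 = 356
  C-H: 5 × 424 = 2120
  C-I: 1 × 247 = 247
  Σ(formed) = 2723 kJ
ΔH = Σ(broken) − Σ(formed) = 2601 − 2723 = −122 kJ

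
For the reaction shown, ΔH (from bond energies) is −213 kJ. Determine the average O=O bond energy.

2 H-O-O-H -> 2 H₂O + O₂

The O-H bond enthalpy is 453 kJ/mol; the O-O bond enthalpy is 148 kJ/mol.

Let D be the O=O bond energy.
Σ(broken) = 4×453 + 2×148 = 2108
Σ(formed) = 4×453 + 1×D = 1812 + D
ΔH = Σ(broken) − Σ(formed) = (2108) − (1812 + D) = +296 − D
Setting this equal to −213 kJ gives D = 509 kJ/mol.

D(O=O) ≈ 509 kJ/mol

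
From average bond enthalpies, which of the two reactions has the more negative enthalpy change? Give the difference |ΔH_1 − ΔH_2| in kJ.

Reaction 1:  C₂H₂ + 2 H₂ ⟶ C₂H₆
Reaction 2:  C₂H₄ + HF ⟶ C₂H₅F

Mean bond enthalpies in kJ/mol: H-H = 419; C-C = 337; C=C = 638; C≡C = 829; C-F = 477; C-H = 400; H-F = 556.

Reaction 1:
  Bonds broken (reactants):
    C≡C: 1 × 829 = 829
    C-H: 2 × 400 = 800
    H-H: 2 × 419 = 838
    Σ(broken) = 2467 kJ
  Bonds formed (products):
    C-C: 1 × 337 = 337
    C-H: 6 × 400 = 2400
    Σ(formed) = 2737 kJ
  ΔH_1 = 2467 − 2737 = −270 kJ
Reaction 2:
  Bonds broken (reactants):
    C-H: 4 × 400 = 1600
    C=C: 1 × 638 = 638
    H-F: 1 × 556 = 556
    Σ(broken) = 2794 kJ
  Bonds formed (products):
    C-C: 1 × 337 = 337
    C-F: 1 × 477 = 477
    C-H: 5 × 400 = 2000
    Σ(formed) = 2814 kJ
  ΔH_2 = 2794 − 2814 = −20 kJ
ΔH_1 − ΔH_2 = −250 kJ, so reaction 1 has the more negative ΔH; |ΔH_1 − ΔH_2| = 250 kJ.

Reaction 1, by 250 kJ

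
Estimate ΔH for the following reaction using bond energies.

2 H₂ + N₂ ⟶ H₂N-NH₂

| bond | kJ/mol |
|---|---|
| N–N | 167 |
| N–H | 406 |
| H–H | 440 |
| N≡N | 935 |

Bonds broken (reactants):
  H–H: 2 × 440 = 880
  N≡N: 1 × 935 = 935
  Σ(broken) = 1815 kJ
Bonds formed (products):
  N–H: 4 × 406 = 1624
  N–N: 1 × 167 = 167
  Σ(formed) = 1791 kJ
ΔH = Σ(broken) − Σ(formed) = 1815 − 1791 = +24 kJ

ΔH ≈ +24 kJ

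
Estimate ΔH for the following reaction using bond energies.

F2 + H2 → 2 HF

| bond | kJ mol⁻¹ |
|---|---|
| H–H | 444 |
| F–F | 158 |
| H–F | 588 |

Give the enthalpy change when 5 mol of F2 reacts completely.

Bonds broken (reactants):
  F–F: 1 × 158 = 158
  H–H: 1 × 444 = 444
  Σ(broken) = 602 kJ
Bonds formed (products):
  H–F: 2 × 588 = 1176
  Σ(formed) = 1176 kJ
ΔH = Σ(broken) − Σ(formed) = 602 − 1176 = −574 kJ
For 5× the reaction as written: 5 × (−574) = −2870 kJ

ΔH = −2870 kJ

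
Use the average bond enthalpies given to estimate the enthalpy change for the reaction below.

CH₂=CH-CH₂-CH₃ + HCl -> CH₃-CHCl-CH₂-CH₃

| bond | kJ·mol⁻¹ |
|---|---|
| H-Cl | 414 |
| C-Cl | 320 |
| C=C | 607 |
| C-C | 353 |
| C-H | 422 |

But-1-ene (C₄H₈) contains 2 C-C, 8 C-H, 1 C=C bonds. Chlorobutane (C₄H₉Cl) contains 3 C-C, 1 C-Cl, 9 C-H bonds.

Bonds broken (reactants):
  C-C: 2 × 353 = 706
  C-H: 8 × 422 = 3376
  C=C: 1 × 607 = 607
  H-Cl: 1 × 414 = 414
  Σ(broken) = 5103 kJ
Bonds formed (products):
  C-C: 3 × 353 = 1059
  C-Cl: 1 × 320 = 320
  C-H: 9 × 422 = 3798
  Σ(formed) = 5177 kJ
ΔH = Σ(broken) − Σ(formed) = 5103 − 5177 = −74 kJ

ΔH ≈ −74 kJ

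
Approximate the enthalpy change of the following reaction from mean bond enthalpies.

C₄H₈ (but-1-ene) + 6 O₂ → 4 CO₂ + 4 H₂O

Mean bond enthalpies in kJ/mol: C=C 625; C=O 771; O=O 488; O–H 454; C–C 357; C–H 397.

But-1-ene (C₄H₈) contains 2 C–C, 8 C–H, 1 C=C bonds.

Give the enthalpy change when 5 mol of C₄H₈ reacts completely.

ΔH = −11785 kJ

Bonds broken (reactants):
  C–C: 2 × 357 = 714
  C–H: 8 × 397 = 3176
  C=C: 1 × 625 = 625
  O=O: 6 × 488 = 2928
  Σ(broken) = 7443 kJ
Bonds formed (products):
  C=O: 8 × 771 = 6168
  O–H: 8 × 454 = 3632
  Σ(formed) = 9800 kJ
ΔH = Σ(broken) − Σ(formed) = 7443 − 9800 = −2357 kJ
For 5× the reaction as written: 5 × (−2357) = −11785 kJ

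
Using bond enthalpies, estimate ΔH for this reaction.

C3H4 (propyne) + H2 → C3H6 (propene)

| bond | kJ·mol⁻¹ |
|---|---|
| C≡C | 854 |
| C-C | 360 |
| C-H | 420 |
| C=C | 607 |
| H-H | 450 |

ΔH ≈ −143 kJ

Bonds broken (reactants):
  C≡C: 1 × 854 = 854
  C-C: 1 × 360 = 360
  C-H: 4 × 420 = 1680
  H-H: 1 × 450 = 450
  Σ(broken) = 3344 kJ
Bonds formed (products):
  C-C: 1 × 360 = 360
  C-H: 6 × 420 = 2520
  C=C: 1 × 607 = 607
  Σ(formed) = 3487 kJ
ΔH = Σ(broken) − Σ(formed) = 3344 − 3487 = −143 kJ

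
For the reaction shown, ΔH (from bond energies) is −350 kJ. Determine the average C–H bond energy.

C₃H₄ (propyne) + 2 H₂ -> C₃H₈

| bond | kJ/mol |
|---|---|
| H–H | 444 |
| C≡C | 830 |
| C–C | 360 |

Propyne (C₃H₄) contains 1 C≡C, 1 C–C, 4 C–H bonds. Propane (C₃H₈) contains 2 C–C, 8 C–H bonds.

Let D be the C–H bond energy.
Σ(broken) = 1×830 + 1×360 + 4×D + 2×444 = 2078 + 4D
Σ(formed) = 2×360 + 8×D = 720 + 8D
ΔH = Σ(broken) − Σ(formed) = (2078 + 4D) − (720 + 8D) = +1358 − 4D
Setting this equal to −350 kJ gives 4D = 1708, so D = 427 kJ/mol.

D(C–H) ≈ 427 kJ/mol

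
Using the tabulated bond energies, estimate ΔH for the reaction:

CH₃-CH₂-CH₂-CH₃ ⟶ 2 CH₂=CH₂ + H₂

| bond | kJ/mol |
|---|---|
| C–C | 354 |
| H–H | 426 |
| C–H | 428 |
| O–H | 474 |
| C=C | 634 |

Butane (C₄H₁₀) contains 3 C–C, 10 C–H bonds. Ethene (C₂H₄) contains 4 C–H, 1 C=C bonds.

ΔH ≈ +224 kJ

Bonds broken (reactants):
  C–C: 3 × 354 = 1062
  C–H: 10 × 428 = 4280
  Σ(broken) = 5342 kJ
Bonds formed (products):
  C–H: 8 × 428 = 3424
  C=C: 2 × 634 = 1268
  H–H: 1 × 426 = 426
  Σ(formed) = 5118 kJ
ΔH = Σ(broken) − Σ(formed) = 5342 − 5118 = +224 kJ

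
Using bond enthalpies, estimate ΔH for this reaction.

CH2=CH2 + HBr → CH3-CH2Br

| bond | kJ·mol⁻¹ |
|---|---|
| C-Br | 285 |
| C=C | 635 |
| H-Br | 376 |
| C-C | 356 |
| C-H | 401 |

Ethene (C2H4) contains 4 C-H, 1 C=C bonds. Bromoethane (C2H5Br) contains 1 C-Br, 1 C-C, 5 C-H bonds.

Bonds broken (reactants):
  C-H: 4 × 401 = 1604
  C=C: 1 × 635 = 635
  H-Br: 1 × 376 = 376
  Σ(broken) = 2615 kJ
Bonds formed (products):
  C-Br: 1 × 285 = 285
  C-C: 1 × 356 = 356
  C-H: 5 × 401 = 2005
  Σ(formed) = 2646 kJ
ΔH = Σ(broken) − Σ(formed) = 2615 − 2646 = −31 kJ

ΔH ≈ −31 kJ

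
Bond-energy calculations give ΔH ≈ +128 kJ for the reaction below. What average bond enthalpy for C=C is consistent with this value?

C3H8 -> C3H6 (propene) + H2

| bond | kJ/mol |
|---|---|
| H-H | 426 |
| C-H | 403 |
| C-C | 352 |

Let D be the C=C bond energy.
Σ(broken) = 2×352 + 8×403 = 3928
Σ(formed) = 1×352 + 6×403 + 1×D + 1×426 = 3196 + D
ΔH = Σ(broken) − Σ(formed) = (3928) − (3196 + D) = +732 − D
Setting this equal to +128 kJ gives D = 604 kJ/mol.

D(C=C) ≈ 604 kJ/mol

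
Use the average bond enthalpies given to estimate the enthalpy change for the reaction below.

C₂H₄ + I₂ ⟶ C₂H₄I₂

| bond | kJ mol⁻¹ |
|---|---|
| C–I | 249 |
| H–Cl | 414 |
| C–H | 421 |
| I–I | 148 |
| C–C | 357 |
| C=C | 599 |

ΔH ≈ −108 kJ

Bonds broken (reactants):
  C–H: 4 × 421 = 1684
  C=C: 1 × 599 = 599
  I–I: 1 × 148 = 148
  Σ(broken) = 2431 kJ
Bonds formed (products):
  C–C: 1 × 357 = 357
  C–H: 4 × 421 = 1684
  C–I: 2 × 249 = 498
  Σ(formed) = 2539 kJ
ΔH = Σ(broken) − Σ(formed) = 2431 − 2539 = −108 kJ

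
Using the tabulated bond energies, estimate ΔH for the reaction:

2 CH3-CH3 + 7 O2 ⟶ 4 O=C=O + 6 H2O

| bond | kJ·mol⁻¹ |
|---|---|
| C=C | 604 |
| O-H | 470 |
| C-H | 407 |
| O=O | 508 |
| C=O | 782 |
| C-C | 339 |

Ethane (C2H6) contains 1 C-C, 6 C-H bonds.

Bonds broken (reactants):
  C-C: 2 × 339 = 678
  C-H: 12 × 407 = 4884
  O=O: 7 × 508 = 3556
  Σ(broken) = 9118 kJ
Bonds formed (products):
  C=O: 8 × 782 = 6256
  O-H: 12 × 470 = 5640
  Σ(formed) = 11896 kJ
ΔH = Σ(broken) − Σ(formed) = 9118 − 11896 = −2778 kJ

ΔH ≈ −2778 kJ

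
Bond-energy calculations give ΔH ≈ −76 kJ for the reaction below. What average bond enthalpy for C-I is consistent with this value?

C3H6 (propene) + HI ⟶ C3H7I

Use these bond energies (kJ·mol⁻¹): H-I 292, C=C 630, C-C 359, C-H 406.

D(C-I) ≈ 233 kJ/mol

Let D be the C-I bond energy.
Σ(broken) = 1×359 + 6×406 + 1×630 + 1×292 = 3717
Σ(formed) = 2×359 + 7×406 + 1×D = 3560 + D
ΔH = Σ(broken) − Σ(formed) = (3717) − (3560 + D) = +157 − D
Setting this equal to −76 kJ gives D = 233 kJ/mol.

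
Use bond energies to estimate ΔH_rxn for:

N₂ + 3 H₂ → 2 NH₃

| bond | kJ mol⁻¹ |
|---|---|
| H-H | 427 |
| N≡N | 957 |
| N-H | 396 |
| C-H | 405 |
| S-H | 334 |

ΔH ≈ −138 kJ

Bonds broken (reactants):
  H-H: 3 × 427 = 1281
  N≡N: 1 × 957 = 957
  Σ(broken) = 2238 kJ
Bonds formed (products):
  N-H: 6 × 396 = 2376
  Σ(formed) = 2376 kJ
ΔH = Σ(broken) − Σ(formed) = 2238 − 2376 = −138 kJ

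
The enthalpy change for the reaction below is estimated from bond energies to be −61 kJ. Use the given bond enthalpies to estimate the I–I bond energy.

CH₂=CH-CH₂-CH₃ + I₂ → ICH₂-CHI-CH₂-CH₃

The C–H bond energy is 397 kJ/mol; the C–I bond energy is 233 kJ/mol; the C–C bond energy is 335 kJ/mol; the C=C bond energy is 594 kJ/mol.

D(I–I) ≈ 146 kJ/mol

Let D be the I–I bond energy.
Σ(broken) = 2×335 + 8×397 + 1×594 + 1×D = 4440 + D
Σ(formed) = 3×335 + 8×397 + 2×233 = 4647
ΔH = Σ(broken) − Σ(formed) = (4440 + D) − (4647) = −207 + D
Setting this equal to −61 kJ gives D = 146 kJ/mol.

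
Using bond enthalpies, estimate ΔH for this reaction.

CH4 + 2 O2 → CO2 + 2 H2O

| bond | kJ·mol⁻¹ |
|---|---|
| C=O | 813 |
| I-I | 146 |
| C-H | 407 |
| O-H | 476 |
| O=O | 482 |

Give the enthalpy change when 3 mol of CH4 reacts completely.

Bonds broken (reactants):
  C-H: 4 × 407 = 1628
  O=O: 2 × 482 = 964
  Σ(broken) = 2592 kJ
Bonds formed (products):
  C=O: 2 × 813 = 1626
  O-H: 4 × 476 = 1904
  Σ(formed) = 3530 kJ
ΔH = Σ(broken) − Σ(formed) = 2592 − 3530 = −938 kJ
For 3× the reaction as written: 3 × (−938) = −2814 kJ

ΔH = −2814 kJ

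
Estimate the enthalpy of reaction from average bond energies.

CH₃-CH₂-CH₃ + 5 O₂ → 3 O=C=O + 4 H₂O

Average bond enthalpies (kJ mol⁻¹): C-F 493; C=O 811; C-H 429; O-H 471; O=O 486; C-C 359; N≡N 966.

Bonds broken (reactants):
  C-C: 2 × 359 = 718
  C-H: 8 × 429 = 3432
  O=O: 5 × 486 = 2430
  Σ(broken) = 6580 kJ
Bonds formed (products):
  C=O: 6 × 811 = 4866
  O-H: 8 × 471 = 3768
  Σ(formed) = 8634 kJ
ΔH = Σ(broken) − Σ(formed) = 6580 − 8634 = −2054 kJ

ΔH ≈ −2054 kJ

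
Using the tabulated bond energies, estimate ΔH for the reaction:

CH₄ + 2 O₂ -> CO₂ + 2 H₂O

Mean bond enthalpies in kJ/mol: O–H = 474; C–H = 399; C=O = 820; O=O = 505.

ΔH ≈ −930 kJ

Bonds broken (reactants):
  C–H: 4 × 399 = 1596
  O=O: 2 × 505 = 1010
  Σ(broken) = 2606 kJ
Bonds formed (products):
  C=O: 2 × 820 = 1640
  O–H: 4 × 474 = 1896
  Σ(formed) = 3536 kJ
ΔH = Σ(broken) − Σ(formed) = 2606 − 3536 = −930 kJ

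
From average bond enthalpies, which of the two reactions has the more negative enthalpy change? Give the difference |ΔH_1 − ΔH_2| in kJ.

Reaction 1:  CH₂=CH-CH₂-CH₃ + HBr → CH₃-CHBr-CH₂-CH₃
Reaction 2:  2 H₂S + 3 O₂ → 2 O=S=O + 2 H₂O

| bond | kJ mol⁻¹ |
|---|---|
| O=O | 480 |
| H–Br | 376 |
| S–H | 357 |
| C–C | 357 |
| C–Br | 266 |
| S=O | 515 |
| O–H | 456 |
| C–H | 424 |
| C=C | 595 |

Reaction 2, by 940 kJ

Reaction 1:
  Bonds broken (reactants):
    C–C: 2 × 357 = 714
    C–H: 8 × 424 = 3392
    C=C: 1 × 595 = 595
    H–Br: 1 × 376 = 376
    Σ(broken) = 5077 kJ
  Bonds formed (products):
    C–Br: 1 × 266 = 266
    C–C: 3 × 357 = 1071
    C–H: 9 × 424 = 3816
    Σ(formed) = 5153 kJ
  ΔH_1 = 5077 − 5153 = −76 kJ
Reaction 2:
  Bonds broken (reactants):
    O=O: 3 × 480 = 1440
    S–H: 4 × 357 = 1428
    Σ(broken) = 2868 kJ
  Bonds formed (products):
    O–H: 4 × 456 = 1824
    S=O: 4 × 515 = 2060
    Σ(formed) = 3884 kJ
  ΔH_2 = 2868 − 3884 = −1016 kJ
ΔH_1 − ΔH_2 = +940 kJ, so reaction 2 has the more negative ΔH; |ΔH_1 − ΔH_2| = 940 kJ.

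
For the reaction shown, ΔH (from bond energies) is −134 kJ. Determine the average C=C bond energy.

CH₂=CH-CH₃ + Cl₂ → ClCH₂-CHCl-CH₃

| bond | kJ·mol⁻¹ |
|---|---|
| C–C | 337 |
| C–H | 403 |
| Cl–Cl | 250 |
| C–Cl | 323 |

D(C=C) ≈ 599 kJ/mol

Let D be the C=C bond energy.
Σ(broken) = 1×337 + 6×403 + 1×D + 1×250 = 3005 + D
Σ(formed) = 2×337 + 2×323 + 6×403 = 3738
ΔH = Σ(broken) − Σ(formed) = (3005 + D) − (3738) = −733 + D
Setting this equal to −134 kJ gives D = 599 kJ/mol.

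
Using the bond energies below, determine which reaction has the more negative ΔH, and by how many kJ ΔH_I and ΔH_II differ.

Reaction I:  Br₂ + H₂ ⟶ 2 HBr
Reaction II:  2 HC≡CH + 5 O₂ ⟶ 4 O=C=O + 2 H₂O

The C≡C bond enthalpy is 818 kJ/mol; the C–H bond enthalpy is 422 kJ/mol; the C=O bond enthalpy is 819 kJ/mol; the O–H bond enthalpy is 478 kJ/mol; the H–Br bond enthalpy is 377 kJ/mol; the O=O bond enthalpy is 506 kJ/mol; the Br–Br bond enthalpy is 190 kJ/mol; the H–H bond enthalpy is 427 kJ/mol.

Reaction II, by 2473 kJ

Reaction I:
  Bonds broken (reactants):
    Br–Br: 1 × 190 = 190
    H–H: 1 × 427 = 427
    Σ(broken) = 617 kJ
  Bonds formed (products):
    H–Br: 2 × 377 = 754
    Σ(formed) = 754 kJ
  ΔH_I = 617 − 754 = −137 kJ
Reaction II:
  Bonds broken (reactants):
    C≡C: 2 × 818 = 1636
    C–H: 4 × 422 = 1688
    O=O: 5 × 506 = 2530
    Σ(broken) = 5854 kJ
  Bonds formed (products):
    C=O: 8 × 819 = 6552
    O–H: 4 × 478 = 1912
    Σ(formed) = 8464 kJ
  ΔH_II = 5854 − 8464 = −2610 kJ
ΔH_I − ΔH_II = +2473 kJ, so reaction II has the more negative ΔH; |ΔH_I − ΔH_II| = 2473 kJ.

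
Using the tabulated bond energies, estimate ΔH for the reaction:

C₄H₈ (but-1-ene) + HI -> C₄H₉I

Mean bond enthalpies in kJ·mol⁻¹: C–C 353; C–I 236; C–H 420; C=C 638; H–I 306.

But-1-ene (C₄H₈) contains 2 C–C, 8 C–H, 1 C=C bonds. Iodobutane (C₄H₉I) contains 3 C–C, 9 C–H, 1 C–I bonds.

ΔH ≈ −65 kJ

Bonds broken (reactants):
  C–C: 2 × 353 = 706
  C–H: 8 × 420 = 3360
  C=C: 1 × 638 = 638
  H–I: 1 × 306 = 306
  Σ(broken) = 5010 kJ
Bonds formed (products):
  C–C: 3 × 353 = 1059
  C–H: 9 × 420 = 3780
  C–I: 1 × 236 = 236
  Σ(formed) = 5075 kJ
ΔH = Σ(broken) − Σ(formed) = 5010 − 5075 = −65 kJ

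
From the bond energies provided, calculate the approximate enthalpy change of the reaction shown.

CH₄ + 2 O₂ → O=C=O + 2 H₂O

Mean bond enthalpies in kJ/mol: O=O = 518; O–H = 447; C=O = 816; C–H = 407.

Bonds broken (reactants):
  C–H: 4 × 407 = 1628
  O=O: 2 × 518 = 1036
  Σ(broken) = 2664 kJ
Bonds formed (products):
  C=O: 2 × 816 = 1632
  O–H: 4 × 447 = 1788
  Σ(formed) = 3420 kJ
ΔH = Σ(broken) − Σ(formed) = 2664 − 3420 = −756 kJ

ΔH ≈ −756 kJ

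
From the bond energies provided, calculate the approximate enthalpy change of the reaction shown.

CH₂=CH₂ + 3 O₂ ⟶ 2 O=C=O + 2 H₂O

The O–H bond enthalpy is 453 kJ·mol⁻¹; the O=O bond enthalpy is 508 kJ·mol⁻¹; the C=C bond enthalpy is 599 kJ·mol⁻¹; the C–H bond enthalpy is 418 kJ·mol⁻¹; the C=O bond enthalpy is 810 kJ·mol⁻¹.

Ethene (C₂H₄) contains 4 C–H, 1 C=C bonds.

Bonds broken (reactants):
  C–H: 4 × 418 = 1672
  C=C: 1 × 599 = 599
  O=O: 3 × 508 = 1524
  Σ(broken) = 3795 kJ
Bonds formed (products):
  C=O: 4 × 810 = 3240
  O–H: 4 × 453 = 1812
  Σ(formed) = 5052 kJ
ΔH = Σ(broken) − Σ(formed) = 3795 − 5052 = −1257 kJ

ΔH ≈ −1257 kJ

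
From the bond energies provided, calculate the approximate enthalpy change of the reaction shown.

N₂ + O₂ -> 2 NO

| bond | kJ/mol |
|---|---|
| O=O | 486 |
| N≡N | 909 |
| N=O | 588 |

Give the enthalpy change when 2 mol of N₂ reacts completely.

Bonds broken (reactants):
  N≡N: 1 × 909 = 909
  O=O: 1 × 486 = 486
  Σ(broken) = 1395 kJ
Bonds formed (products):
  N=O: 2 × 588 = 1176
  Σ(formed) = 1176 kJ
ΔH = Σ(broken) − Σ(formed) = 1395 − 1176 = +219 kJ
For 2× the reaction as written: 2 × (+219) = +438 kJ

ΔH = +438 kJ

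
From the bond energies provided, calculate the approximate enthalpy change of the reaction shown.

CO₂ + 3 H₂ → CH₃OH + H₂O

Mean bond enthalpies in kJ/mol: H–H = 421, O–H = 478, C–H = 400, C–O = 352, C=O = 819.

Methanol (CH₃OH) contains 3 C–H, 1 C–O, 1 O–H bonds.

Bonds broken (reactants):
  C=O: 2 × 819 = 1638
  H–H: 3 × 421 = 1263
  Σ(broken) = 2901 kJ
Bonds formed (products):
  C–H: 3 × 400 = 1200
  C–O: 1 × 352 = 352
  O–H: 3 × 478 = 1434
  Σ(formed) = 2986 kJ
ΔH = Σ(broken) − Σ(formed) = 2901 − 2986 = −85 kJ

ΔH ≈ −85 kJ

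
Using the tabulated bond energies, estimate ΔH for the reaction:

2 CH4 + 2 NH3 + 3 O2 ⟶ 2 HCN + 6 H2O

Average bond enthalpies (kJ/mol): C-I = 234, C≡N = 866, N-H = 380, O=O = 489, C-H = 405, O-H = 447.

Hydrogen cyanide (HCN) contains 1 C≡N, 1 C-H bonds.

ΔH ≈ −919 kJ

Bonds broken (reactants):
  C-H: 8 × 405 = 3240
  N-H: 6 × 380 = 2280
  O=O: 3 × 489 = 1467
  Σ(broken) = 6987 kJ
Bonds formed (products):
  C≡N: 2 × 866 = 1732
  C-H: 2 × 405 = 810
  O-H: 12 × 447 = 5364
  Σ(formed) = 7906 kJ
ΔH = Σ(broken) − Σ(formed) = 6987 − 7906 = −919 kJ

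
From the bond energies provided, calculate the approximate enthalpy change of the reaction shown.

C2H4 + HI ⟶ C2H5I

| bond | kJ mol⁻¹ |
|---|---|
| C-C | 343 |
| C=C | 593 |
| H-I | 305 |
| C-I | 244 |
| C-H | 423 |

Bonds broken (reactants):
  C-H: 4 × 423 = 1692
  C=C: 1 × 593 = 593
  H-I: 1 × 305 = 305
  Σ(broken) = 2590 kJ
Bonds formed (products):
  C-C: 1 × 343 = 343
  C-H: 5 × 423 = 2115
  C-I: 1 × 244 = 244
  Σ(formed) = 2702 kJ
ΔH = Σ(broken) − Σ(formed) = 2590 − 2702 = −112 kJ

ΔH ≈ −112 kJ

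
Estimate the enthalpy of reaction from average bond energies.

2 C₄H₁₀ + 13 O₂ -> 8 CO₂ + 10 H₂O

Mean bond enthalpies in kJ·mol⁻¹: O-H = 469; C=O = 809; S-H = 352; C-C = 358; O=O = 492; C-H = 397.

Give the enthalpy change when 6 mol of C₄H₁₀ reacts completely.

Bonds broken (reactants):
  C-C: 6 × 358 = 2148
  C-H: 20 × 397 = 7940
  O=O: 13 × 492 = 6396
  Σ(broken) = 16484 kJ
Bonds formed (products):
  C=O: 16 × 809 = 12944
  O-H: 20 × 469 = 9380
  Σ(formed) = 22324 kJ
ΔH = Σ(broken) − Σ(formed) = 16484 − 22324 = −5840 kJ
For 3× the reaction as written: 3 × (−5840) = −17520 kJ

ΔH = −17520 kJ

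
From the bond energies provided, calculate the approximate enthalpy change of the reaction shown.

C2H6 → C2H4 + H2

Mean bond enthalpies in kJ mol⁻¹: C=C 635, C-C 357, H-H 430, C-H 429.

ΔH ≈ +150 kJ

Bonds broken (reactants):
  C-C: 1 × 357 = 357
  C-H: 6 × 429 = 2574
  Σ(broken) = 2931 kJ
Bonds formed (products):
  C-H: 4 × 429 = 1716
  C=C: 1 × 635 = 635
  H-H: 1 × 430 = 430
  Σ(formed) = 2781 kJ
ΔH = Σ(broken) − Σ(formed) = 2931 − 2781 = +150 kJ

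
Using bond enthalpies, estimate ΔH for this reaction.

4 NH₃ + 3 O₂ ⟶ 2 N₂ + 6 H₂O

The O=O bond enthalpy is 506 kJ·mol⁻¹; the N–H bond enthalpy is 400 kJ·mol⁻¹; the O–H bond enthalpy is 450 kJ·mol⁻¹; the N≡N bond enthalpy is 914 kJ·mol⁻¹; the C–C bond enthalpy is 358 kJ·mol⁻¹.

Bonds broken (reactants):
  N–H: 12 × 400 = 4800
  O=O: 3 × 506 = 1518
  Σ(broken) = 6318 kJ
Bonds formed (products):
  N≡N: 2 × 914 = 1828
  O–H: 12 × 450 = 5400
  Σ(formed) = 7228 kJ
ΔH = Σ(broken) − Σ(formed) = 6318 − 7228 = −910 kJ

ΔH ≈ −910 kJ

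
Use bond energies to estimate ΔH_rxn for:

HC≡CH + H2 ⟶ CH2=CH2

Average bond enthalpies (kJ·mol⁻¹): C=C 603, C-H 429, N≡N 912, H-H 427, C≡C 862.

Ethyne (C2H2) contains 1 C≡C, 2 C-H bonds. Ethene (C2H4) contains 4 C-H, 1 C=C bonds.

ΔH ≈ −172 kJ

Bonds broken (reactants):
  C≡C: 1 × 862 = 862
  C-H: 2 × 429 = 858
  H-H: 1 × 427 = 427
  Σ(broken) = 2147 kJ
Bonds formed (products):
  C-H: 4 × 429 = 1716
  C=C: 1 × 603 = 603
  Σ(formed) = 2319 kJ
ΔH = Σ(broken) − Σ(formed) = 2147 − 2319 = −172 kJ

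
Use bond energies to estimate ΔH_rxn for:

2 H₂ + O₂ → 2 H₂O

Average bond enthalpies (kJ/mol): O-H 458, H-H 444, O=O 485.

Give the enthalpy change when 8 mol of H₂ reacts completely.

Bonds broken (reactants):
  H-H: 2 × 444 = 888
  O=O: 1 × 485 = 485
  Σ(broken) = 1373 kJ
Bonds formed (products):
  O-H: 4 × 458 = 1832
  Σ(formed) = 1832 kJ
ΔH = Σ(broken) − Σ(formed) = 1373 − 1832 = −459 kJ
For 4× the reaction as written: 4 × (−459) = −1836 kJ

ΔH = −1836 kJ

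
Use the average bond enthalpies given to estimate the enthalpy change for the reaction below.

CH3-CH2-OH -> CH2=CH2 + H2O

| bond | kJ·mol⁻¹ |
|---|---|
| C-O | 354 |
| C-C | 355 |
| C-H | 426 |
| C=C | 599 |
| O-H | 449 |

ΔH ≈ +87 kJ

Bonds broken (reactants):
  C-C: 1 × 355 = 355
  C-H: 5 × 426 = 2130
  C-O: 1 × 354 = 354
  O-H: 1 × 449 = 449
  Σ(broken) = 3288 kJ
Bonds formed (products):
  C-H: 4 × 426 = 1704
  C=C: 1 × 599 = 599
  O-H: 2 × 449 = 898
  Σ(formed) = 3201 kJ
ΔH = Σ(broken) − Σ(formed) = 3288 − 3201 = +87 kJ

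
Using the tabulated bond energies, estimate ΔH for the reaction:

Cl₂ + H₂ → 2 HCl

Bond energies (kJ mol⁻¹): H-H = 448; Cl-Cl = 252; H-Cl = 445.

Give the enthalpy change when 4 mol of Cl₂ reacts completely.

Bonds broken (reactants):
  Cl-Cl: 1 × 252 = 252
  H-H: 1 × 448 = 448
  Σ(broken) = 700 kJ
Bonds formed (products):
  H-Cl: 2 × 445 = 890
  Σ(formed) = 890 kJ
ΔH = Σ(broken) − Σ(formed) = 700 − 890 = −190 kJ
For 4× the reaction as written: 4 × (−190) = −760 kJ

ΔH = −760 kJ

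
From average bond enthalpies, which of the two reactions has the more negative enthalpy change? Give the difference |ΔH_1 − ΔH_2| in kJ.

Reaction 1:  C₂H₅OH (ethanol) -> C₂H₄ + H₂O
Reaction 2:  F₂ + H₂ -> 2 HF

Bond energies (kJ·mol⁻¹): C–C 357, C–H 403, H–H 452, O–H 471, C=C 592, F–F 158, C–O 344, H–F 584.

Reaction 2, by 599 kJ

Reaction 1:
  Bonds broken (reactants):
    C–C: 1 × 357 = 357
    C–H: 5 × 403 = 2015
    C–O: 1 × 344 = 344
    O–H: 1 × 471 = 471
    Σ(broken) = 3187 kJ
  Bonds formed (products):
    C–H: 4 × 403 = 1612
    C=C: 1 × 592 = 592
    O–H: 2 × 471 = 942
    Σ(formed) = 3146 kJ
  ΔH_1 = 3187 − 3146 = +41 kJ
Reaction 2:
  Bonds broken (reactants):
    F–F: 1 × 158 = 158
    H–H: 1 × 452 = 452
    Σ(broken) = 610 kJ
  Bonds formed (products):
    H–F: 2 × 584 = 1168
    Σ(formed) = 1168 kJ
  ΔH_2 = 610 − 1168 = −558 kJ
ΔH_1 − ΔH_2 = +599 kJ, so reaction 2 has the more negative ΔH; |ΔH_1 − ΔH_2| = 599 kJ.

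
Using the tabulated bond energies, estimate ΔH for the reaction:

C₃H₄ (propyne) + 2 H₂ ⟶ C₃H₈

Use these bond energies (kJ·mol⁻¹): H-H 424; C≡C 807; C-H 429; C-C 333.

ΔH ≈ −394 kJ

Bonds broken (reactants):
  C≡C: 1 × 807 = 807
  C-C: 1 × 333 = 333
  C-H: 4 × 429 = 1716
  H-H: 2 × 424 = 848
  Σ(broken) = 3704 kJ
Bonds formed (products):
  C-C: 2 × 333 = 666
  C-H: 8 × 429 = 3432
  Σ(formed) = 4098 kJ
ΔH = Σ(broken) − Σ(formed) = 3704 − 4098 = −394 kJ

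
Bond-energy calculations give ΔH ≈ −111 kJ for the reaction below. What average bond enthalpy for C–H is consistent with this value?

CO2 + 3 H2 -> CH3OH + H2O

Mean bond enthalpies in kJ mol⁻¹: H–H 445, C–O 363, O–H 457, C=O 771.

Let D be the C–H bond energy.
Σ(broken) = 2×771 + 3×445 = 2877
Σ(formed) = 3×D + 1×363 + 3×457 = 1734 + 3D
ΔH = Σ(broken) − Σ(formed) = (2877) − (1734 + 3D) = +1143 − 3D
Setting this equal to −111 kJ gives 3D = 1254, so D = 418 kJ/mol.

D(C–H) ≈ 418 kJ/mol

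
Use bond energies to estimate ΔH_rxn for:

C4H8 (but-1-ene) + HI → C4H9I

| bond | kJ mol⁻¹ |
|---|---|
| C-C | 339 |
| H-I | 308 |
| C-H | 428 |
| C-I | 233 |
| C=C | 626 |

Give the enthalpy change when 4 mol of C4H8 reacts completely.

Bonds broken (reactants):
  C-C: 2 × 339 = 678
  C-H: 8 × 428 = 3424
  C=C: 1 × 626 = 626
  H-I: 1 × 308 = 308
  Σ(broken) = 5036 kJ
Bonds formed (products):
  C-C: 3 × 339 = 1017
  C-H: 9 × 428 = 3852
  C-I: 1 × 233 = 233
  Σ(formed) = 5102 kJ
ΔH = Σ(broken) − Σ(formed) = 5036 − 5102 = −66 kJ
For 4× the reaction as written: 4 × (−66) = −264 kJ

ΔH = −264 kJ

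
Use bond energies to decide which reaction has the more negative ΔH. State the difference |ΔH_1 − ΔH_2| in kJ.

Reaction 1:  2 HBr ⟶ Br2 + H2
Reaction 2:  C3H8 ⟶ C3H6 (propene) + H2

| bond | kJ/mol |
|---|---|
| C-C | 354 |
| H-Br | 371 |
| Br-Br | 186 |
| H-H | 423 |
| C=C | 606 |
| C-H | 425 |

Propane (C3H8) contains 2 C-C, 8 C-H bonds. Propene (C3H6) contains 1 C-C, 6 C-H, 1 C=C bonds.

Reaction 1, by 42 kJ

Reaction 1:
  Bonds broken (reactants):
    H-Br: 2 × 371 = 742
    Σ(broken) = 742 kJ
  Bonds formed (products):
    Br-Br: 1 × 186 = 186
    H-H: 1 × 423 = 423
    Σ(formed) = 609 kJ
  ΔH_1 = 742 − 609 = +133 kJ
Reaction 2:
  Bonds broken (reactants):
    C-C: 2 × 354 = 708
    C-H: 8 × 425 = 3400
    Σ(broken) = 4108 kJ
  Bonds formed (products):
    C-C: 1 × 354 = 354
    C-H: 6 × 425 = 2550
    C=C: 1 × 606 = 606
    H-H: 1 × 423 = 423
    Σ(formed) = 3933 kJ
  ΔH_2 = 4108 − 3933 = +175 kJ
ΔH_1 − ΔH_2 = −42 kJ, so reaction 1 has the more negative ΔH; |ΔH_1 − ΔH_2| = 42 kJ.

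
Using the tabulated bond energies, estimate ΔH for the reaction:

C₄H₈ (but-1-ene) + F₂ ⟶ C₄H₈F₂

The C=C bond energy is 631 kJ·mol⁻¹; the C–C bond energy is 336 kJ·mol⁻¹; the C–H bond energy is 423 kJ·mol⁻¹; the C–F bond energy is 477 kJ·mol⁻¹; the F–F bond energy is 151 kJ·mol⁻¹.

ΔH ≈ −508 kJ

Bonds broken (reactants):
  C–C: 2 × 336 = 672
  C–H: 8 × 423 = 3384
  C=C: 1 × 631 = 631
  F–F: 1 × 151 = 151
  Σ(broken) = 4838 kJ
Bonds formed (products):
  C–C: 3 × 336 = 1008
  C–F: 2 × 477 = 954
  C–H: 8 × 423 = 3384
  Σ(formed) = 5346 kJ
ΔH = Σ(broken) − Σ(formed) = 4838 − 5346 = −508 kJ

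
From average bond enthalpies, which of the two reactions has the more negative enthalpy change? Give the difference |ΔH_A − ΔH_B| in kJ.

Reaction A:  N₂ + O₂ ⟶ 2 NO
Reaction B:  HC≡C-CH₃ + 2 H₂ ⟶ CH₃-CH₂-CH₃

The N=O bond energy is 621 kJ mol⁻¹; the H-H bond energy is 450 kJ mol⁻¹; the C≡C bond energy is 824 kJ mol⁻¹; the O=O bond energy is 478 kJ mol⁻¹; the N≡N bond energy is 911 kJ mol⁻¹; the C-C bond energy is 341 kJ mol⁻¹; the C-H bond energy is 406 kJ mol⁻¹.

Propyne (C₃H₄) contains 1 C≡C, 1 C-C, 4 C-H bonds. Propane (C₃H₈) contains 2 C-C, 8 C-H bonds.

Reaction A:
  Bonds broken (reactants):
    N≡N: 1 × 911 = 911
    O=O: 1 × 478 = 478
    Σ(broken) = 1389 kJ
  Bonds formed (products):
    N=O: 2 × 621 = 1242
    Σ(formed) = 1242 kJ
  ΔH_A = 1389 − 1242 = +147 kJ
Reaction B:
  Bonds broken (reactants):
    C≡C: 1 × 824 = 824
    C-C: 1 × 341 = 341
    C-H: 4 × 406 = 1624
    H-H: 2 × 450 = 900
    Σ(broken) = 3689 kJ
  Bonds formed (products):
    C-C: 2 × 341 = 682
    C-H: 8 × 406 = 3248
    Σ(formed) = 3930 kJ
  ΔH_B = 3689 − 3930 = −241 kJ
ΔH_A − ΔH_B = +388 kJ, so reaction B has the more negative ΔH; |ΔH_A − ΔH_B| = 388 kJ.

Reaction B, by 388 kJ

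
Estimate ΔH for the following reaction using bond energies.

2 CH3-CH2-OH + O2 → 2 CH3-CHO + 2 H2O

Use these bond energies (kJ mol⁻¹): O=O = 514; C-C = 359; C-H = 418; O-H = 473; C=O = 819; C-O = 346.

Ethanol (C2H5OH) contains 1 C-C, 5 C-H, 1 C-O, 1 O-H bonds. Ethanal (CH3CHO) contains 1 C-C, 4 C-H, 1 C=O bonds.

Bonds broken (reactants):
  C-C: 2 × 359 = 718
  C-H: 10 × 418 = 4180
  C-O: 2 × 346 = 692
  O-H: 2 × 473 = 946
  O=O: 1 × 514 = 514
  Σ(broken) = 7050 kJ
Bonds formed (products):
  C-C: 2 × 359 = 718
  C-H: 8 × 418 = 3344
  C=O: 2 × 819 = 1638
  O-H: 4 × 473 = 1892
  Σ(formed) = 7592 kJ
ΔH = Σ(broken) − Σ(formed) = 7050 − 7592 = −542 kJ

ΔH ≈ −542 kJ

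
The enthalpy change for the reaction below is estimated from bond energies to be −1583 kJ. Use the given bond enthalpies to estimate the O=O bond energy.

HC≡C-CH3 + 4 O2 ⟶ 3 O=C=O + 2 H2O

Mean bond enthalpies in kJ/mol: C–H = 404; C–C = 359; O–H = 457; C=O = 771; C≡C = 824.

D(O=O) ≈ 518 kJ/mol

Let D be the O=O bond energy.
Σ(broken) = 1×824 + 1×359 + 4×404 + 4×D = 2799 + 4D
Σ(formed) = 6×771 + 4×457 = 6454
ΔH = Σ(broken) − Σ(formed) = (2799 + 4D) − (6454) = −3655 + 4D
Setting this equal to −1583 kJ gives 4D = 2072, so D = 518 kJ/mol.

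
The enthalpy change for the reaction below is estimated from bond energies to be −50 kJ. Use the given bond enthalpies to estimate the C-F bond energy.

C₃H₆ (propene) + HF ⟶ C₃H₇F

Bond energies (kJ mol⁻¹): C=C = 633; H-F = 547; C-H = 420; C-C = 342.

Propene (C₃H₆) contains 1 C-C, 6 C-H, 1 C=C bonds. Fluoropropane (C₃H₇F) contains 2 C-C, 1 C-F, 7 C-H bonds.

Let D be the C-F bond energy.
Σ(broken) = 1×342 + 6×420 + 1×633 + 1×547 = 4042
Σ(formed) = 2×342 + 1×D + 7×420 = 3624 + D
ΔH = Σ(broken) − Σ(formed) = (4042) − (3624 + D) = +418 − D
Setting this equal to −50 kJ gives D = 468 kJ/mol.

D(C-F) ≈ 468 kJ/mol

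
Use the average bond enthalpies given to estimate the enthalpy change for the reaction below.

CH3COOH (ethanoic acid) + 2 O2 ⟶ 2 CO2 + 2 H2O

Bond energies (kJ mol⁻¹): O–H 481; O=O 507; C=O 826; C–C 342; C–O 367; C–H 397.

ΔH ≈ −1007 kJ

Bonds broken (reactants):
  C–C: 1 × 342 = 342
  C–H: 3 × 397 = 1191
  C–O: 1 × 367 = 367
  C=O: 1 × 826 = 826
  O–H: 1 × 481 = 481
  O=O: 2 × 507 = 1014
  Σ(broken) = 4221 kJ
Bonds formed (products):
  C=O: 4 × 826 = 3304
  O–H: 4 × 481 = 1924
  Σ(formed) = 5228 kJ
ΔH = Σ(broken) − Σ(formed) = 4221 − 5228 = −1007 kJ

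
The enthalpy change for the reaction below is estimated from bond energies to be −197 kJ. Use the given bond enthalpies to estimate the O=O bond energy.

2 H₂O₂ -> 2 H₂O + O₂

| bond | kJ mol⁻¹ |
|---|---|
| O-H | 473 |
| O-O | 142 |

Let D be the O=O bond energy.
Σ(broken) = 4×473 + 2×142 = 2176
Σ(formed) = 4×473 + 1×D = 1892 + D
ΔH = Σ(broken) − Σ(formed) = (2176) − (1892 + D) = +284 − D
Setting this equal to −197 kJ gives D = 481 kJ/mol.

D(O=O) ≈ 481 kJ/mol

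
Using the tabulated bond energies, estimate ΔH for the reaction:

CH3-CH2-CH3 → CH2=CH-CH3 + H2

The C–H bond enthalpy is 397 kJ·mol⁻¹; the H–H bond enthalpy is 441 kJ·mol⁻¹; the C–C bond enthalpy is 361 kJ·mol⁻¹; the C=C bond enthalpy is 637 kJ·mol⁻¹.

ΔH ≈ +77 kJ

Bonds broken (reactants):
  C–C: 2 × 361 = 722
  C–H: 8 × 397 = 3176
  Σ(broken) = 3898 kJ
Bonds formed (products):
  C–C: 1 × 361 = 361
  C–H: 6 × 397 = 2382
  C=C: 1 × 637 = 637
  H–H: 1 × 441 = 441
  Σ(formed) = 3821 kJ
ΔH = Σ(broken) − Σ(formed) = 3898 − 3821 = +77 kJ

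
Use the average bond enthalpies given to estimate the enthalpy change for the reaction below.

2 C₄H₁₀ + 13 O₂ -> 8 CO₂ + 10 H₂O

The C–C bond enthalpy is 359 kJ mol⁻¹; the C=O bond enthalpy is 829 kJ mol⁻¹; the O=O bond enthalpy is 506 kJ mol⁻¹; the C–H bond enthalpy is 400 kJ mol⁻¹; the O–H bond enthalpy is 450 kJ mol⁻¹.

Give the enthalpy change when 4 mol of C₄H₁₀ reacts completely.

Bonds broken (reactants):
  C–C: 6 × 359 = 2154
  C–H: 20 × 400 = 8000
  O=O: 13 × 506 = 6578
  Σ(broken) = 16732 kJ
Bonds formed (products):
  C=O: 16 × 829 = 13264
  O–H: 20 × 450 = 9000
  Σ(formed) = 22264 kJ
ΔH = Σ(broken) − Σ(formed) = 16732 − 22264 = −5532 kJ
For 2× the reaction as written: 2 × (−5532) = −11064 kJ

ΔH = −11064 kJ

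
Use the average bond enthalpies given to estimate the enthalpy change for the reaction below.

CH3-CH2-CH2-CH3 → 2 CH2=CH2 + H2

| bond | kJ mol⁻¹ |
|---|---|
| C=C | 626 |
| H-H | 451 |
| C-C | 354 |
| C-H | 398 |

ΔH ≈ +155 kJ

Bonds broken (reactants):
  C-C: 3 × 354 = 1062
  C-H: 10 × 398 = 3980
  Σ(broken) = 5042 kJ
Bonds formed (products):
  C-H: 8 × 398 = 3184
  C=C: 2 × 626 = 1252
  H-H: 1 × 451 = 451
  Σ(formed) = 4887 kJ
ΔH = Σ(broken) − Σ(formed) = 5042 − 4887 = +155 kJ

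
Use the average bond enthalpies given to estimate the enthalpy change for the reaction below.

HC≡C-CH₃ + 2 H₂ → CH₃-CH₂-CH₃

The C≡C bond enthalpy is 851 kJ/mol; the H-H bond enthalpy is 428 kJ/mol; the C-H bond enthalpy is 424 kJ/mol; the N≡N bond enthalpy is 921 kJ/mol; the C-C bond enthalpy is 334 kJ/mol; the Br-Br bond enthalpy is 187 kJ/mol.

Bonds broken (reactants):
  C≡C: 1 × 851 = 851
  C-C: 1 × 334 = 334
  C-H: 4 × 424 = 1696
  H-H: 2 × 428 = 856
  Σ(broken) = 3737 kJ
Bonds formed (products):
  C-C: 2 × 334 = 668
  C-H: 8 × 424 = 3392
  Σ(formed) = 4060 kJ
ΔH = Σ(broken) − Σ(formed) = 3737 − 4060 = −323 kJ

ΔH ≈ −323 kJ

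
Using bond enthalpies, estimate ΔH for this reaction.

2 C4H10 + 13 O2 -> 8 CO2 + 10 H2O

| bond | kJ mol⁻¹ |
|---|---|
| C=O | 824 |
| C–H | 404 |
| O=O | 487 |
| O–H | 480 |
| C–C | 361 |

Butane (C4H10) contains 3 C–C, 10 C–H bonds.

ΔH ≈ −6207 kJ

Bonds broken (reactants):
  C–C: 6 × 361 = 2166
  C–H: 20 × 404 = 8080
  O=O: 13 × 487 = 6331
  Σ(broken) = 16577 kJ
Bonds formed (products):
  C=O: 16 × 824 = 13184
  O–H: 20 × 480 = 9600
  Σ(formed) = 22784 kJ
ΔH = Σ(broken) − Σ(formed) = 16577 − 22784 = −6207 kJ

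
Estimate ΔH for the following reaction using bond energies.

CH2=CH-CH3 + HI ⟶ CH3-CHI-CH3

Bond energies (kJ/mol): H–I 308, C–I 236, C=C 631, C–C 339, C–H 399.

Bonds broken (reactants):
  C–C: 1 × 339 = 339
  C–H: 6 × 399 = 2394
  C=C: 1 × 631 = 631
  H–I: 1 × 308 = 308
  Σ(broken) = 3672 kJ
Bonds formed (products):
  C–C: 2 × 339 = 678
  C–H: 7 × 399 = 2793
  C–I: 1 × 236 = 236
  Σ(formed) = 3707 kJ
ΔH = Σ(broken) − Σ(formed) = 3672 − 3707 = −35 kJ

ΔH ≈ −35 kJ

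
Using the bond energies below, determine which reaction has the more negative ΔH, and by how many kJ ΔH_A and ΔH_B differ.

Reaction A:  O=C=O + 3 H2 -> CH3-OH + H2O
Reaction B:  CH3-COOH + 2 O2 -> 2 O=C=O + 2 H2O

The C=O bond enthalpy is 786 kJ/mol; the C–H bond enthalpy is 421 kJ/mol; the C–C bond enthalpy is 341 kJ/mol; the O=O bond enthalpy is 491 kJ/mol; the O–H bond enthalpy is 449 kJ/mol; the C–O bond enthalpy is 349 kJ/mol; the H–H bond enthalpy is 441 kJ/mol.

Reaction A:
  Bonds broken (reactants):
    C=O: 2 × 786 = 1572
    H–H: 3 × 441 = 1323
    Σ(broken) = 2895 kJ
  Bonds formed (products):
    C–H: 3 × 421 = 1263
    C–O: 1 × 349 = 349
    O–H: 3 × 449 = 1347
    Σ(formed) = 2959 kJ
  ΔH_A = 2895 − 2959 = −64 kJ
Reaction B:
  Bonds broken (reactants):
    C–C: 1 × 341 = 341
    C–H: 3 × 421 = 1263
    C–O: 1 × 349 = 349
    C=O: 1 × 786 = 786
    O–H: 1 × 449 = 449
    O=O: 2 × 491 = 982
    Σ(broken) = 4170 kJ
  Bonds formed (products):
    C=O: 4 × 786 = 3144
    O–H: 4 × 449 = 1796
    Σ(formed) = 4940 kJ
  ΔH_B = 4170 − 4940 = −770 kJ
ΔH_A − ΔH_B = +706 kJ, so reaction B has the more negative ΔH; |ΔH_A − ΔH_B| = 706 kJ.

Reaction B, by 706 kJ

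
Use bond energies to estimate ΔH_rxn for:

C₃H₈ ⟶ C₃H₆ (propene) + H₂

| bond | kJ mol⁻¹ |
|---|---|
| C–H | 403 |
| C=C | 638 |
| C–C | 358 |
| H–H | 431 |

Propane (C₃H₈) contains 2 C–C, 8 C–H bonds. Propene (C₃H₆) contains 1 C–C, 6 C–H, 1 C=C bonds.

ΔH ≈ +95 kJ

Bonds broken (reactants):
  C–C: 2 × 358 = 716
  C–H: 8 × 403 = 3224
  Σ(broken) = 3940 kJ
Bonds formed (products):
  C–C: 1 × 358 = 358
  C–H: 6 × 403 = 2418
  C=C: 1 × 638 = 638
  H–H: 1 × 431 = 431
  Σ(formed) = 3845 kJ
ΔH = Σ(broken) − Σ(formed) = 3940 − 3845 = +95 kJ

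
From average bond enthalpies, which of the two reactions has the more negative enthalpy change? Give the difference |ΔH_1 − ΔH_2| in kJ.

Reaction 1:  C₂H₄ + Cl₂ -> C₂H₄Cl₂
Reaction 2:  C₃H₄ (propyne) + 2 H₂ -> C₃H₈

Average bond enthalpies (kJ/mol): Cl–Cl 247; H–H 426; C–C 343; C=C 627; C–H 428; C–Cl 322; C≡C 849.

Reaction 2, by 241 kJ

Reaction 1:
  Bonds broken (reactants):
    C–H: 4 × 428 = 1712
    C=C: 1 × 627 = 627
    Cl–Cl: 1 × 247 = 247
    Σ(broken) = 2586 kJ
  Bonds formed (products):
    C–C: 1 × 343 = 343
    C–Cl: 2 × 322 = 644
    C–H: 4 × 428 = 1712
    Σ(formed) = 2699 kJ
  ΔH_1 = 2586 − 2699 = −113 kJ
Reaction 2:
  Bonds broken (reactants):
    C≡C: 1 × 849 = 849
    C–C: 1 × 343 = 343
    C–H: 4 × 428 = 1712
    H–H: 2 × 426 = 852
    Σ(broken) = 3756 kJ
  Bonds formed (products):
    C–C: 2 × 343 = 686
    C–H: 8 × 428 = 3424
    Σ(formed) = 4110 kJ
  ΔH_2 = 3756 − 4110 = −354 kJ
ΔH_1 − ΔH_2 = +241 kJ, so reaction 2 has the more negative ΔH; |ΔH_1 − ΔH_2| = 241 kJ.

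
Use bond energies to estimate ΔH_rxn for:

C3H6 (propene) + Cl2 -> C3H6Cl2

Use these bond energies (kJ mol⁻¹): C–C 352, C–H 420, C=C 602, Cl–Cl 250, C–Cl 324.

ΔH ≈ −148 kJ

Bonds broken (reactants):
  C–C: 1 × 352 = 352
  C–H: 6 × 420 = 2520
  C=C: 1 × 602 = 602
  Cl–Cl: 1 × 250 = 250
  Σ(broken) = 3724 kJ
Bonds formed (products):
  C–C: 2 × 352 = 704
  C–Cl: 2 × 324 = 648
  C–H: 6 × 420 = 2520
  Σ(formed) = 3872 kJ
ΔH = Σ(broken) − Σ(formed) = 3724 − 3872 = −148 kJ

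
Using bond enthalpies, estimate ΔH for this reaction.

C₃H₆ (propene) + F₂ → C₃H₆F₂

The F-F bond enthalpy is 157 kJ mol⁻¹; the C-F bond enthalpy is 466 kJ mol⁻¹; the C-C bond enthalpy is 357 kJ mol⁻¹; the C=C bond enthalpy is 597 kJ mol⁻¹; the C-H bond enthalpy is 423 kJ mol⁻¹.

Bonds broken (reactants):
  C-C: 1 × 357 = 357
  C-H: 6 × 423 = 2538
  C=C: 1 × 597 = 597
  F-F: 1 × 157 = 157
  Σ(broken) = 3649 kJ
Bonds formed (products):
  C-C: 2 × 357 = 714
  C-F: 2 × 466 = 932
  C-H: 6 × 423 = 2538
  Σ(formed) = 4184 kJ
ΔH = Σ(broken) − Σ(formed) = 3649 − 4184 = −535 kJ

ΔH ≈ −535 kJ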